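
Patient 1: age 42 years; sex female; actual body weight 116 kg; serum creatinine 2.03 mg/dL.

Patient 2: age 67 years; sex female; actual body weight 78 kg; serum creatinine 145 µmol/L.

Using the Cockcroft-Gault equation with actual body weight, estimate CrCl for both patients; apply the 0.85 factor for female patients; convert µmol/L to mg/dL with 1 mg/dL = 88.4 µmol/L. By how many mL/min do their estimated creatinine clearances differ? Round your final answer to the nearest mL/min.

Patient 1: CrCl = (140 − 42) × 116 / (72 × 2.03) × 0.85 = 11368.0 / 146.16 × 0.85 ≈ 66.1 mL/min
Patient 2: SCr = 145 / 88.4 = 1.64 mg/dL
Patient 2: CrCl = (140 − 67) × 78 / (72 × 1.64) × 0.85 = 5694.0 / 118.08 × 0.85 ≈ 41.0 mL/min
|66.1 − 41.0| = 25.1 mL/min

25 mL/min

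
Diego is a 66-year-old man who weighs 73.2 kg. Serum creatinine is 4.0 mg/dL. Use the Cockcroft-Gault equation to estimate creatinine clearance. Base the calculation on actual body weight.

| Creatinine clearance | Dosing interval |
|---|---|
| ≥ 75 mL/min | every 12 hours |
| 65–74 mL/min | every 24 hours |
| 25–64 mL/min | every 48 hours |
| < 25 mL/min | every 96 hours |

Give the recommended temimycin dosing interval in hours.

every 96 hours

CrCl = (140 − 66) × 73.2 / (72 × 4) = 5416.8 / 288.00 ≈ 18.8 mL/min
CrCl ≈ 19 mL/min → bracket < 25 mL/min → every 96 hours.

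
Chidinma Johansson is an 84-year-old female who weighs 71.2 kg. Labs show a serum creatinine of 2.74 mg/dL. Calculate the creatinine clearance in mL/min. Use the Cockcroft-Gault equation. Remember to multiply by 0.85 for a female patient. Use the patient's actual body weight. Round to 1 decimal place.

CrCl = (140 − 84) × 71.2 / (72 × 2.74) × 0.85 = 3987.2 / 197.28 × 0.85 ≈ 17.2 mL/min

17.2 mL/min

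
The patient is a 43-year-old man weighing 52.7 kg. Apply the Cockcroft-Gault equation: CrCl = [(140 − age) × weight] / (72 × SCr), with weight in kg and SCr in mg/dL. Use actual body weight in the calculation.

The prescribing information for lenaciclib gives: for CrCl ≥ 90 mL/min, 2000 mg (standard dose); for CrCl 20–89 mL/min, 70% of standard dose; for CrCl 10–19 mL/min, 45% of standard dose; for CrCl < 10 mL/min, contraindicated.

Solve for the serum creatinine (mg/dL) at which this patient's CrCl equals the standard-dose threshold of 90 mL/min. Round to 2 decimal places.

0.79 mg/dL

Standard dose requires CrCl ≥ 90 mL/min.
Set (140 − 43) × 52.7 / (72 × SCr) = 90
SCr = (140 − 43) × 52.7 / (72 × 90) = 0.789 mg/dL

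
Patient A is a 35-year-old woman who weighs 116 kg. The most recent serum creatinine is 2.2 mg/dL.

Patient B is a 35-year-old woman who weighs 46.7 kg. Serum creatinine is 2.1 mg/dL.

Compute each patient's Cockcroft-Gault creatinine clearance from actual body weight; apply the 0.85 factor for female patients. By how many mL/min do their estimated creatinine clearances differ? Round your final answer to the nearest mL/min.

38 mL/min

Patient A: CrCl = (140 − 35) × 116 / (72 × 2.2) × 0.85 = 12180.0 / 158.40 × 0.85 ≈ 65.4 mL/min
Patient B: CrCl = (140 − 35) × 46.7 / (72 × 2.1) × 0.85 = 4903.5 / 151.20 × 0.85 ≈ 27.6 mL/min
|65.4 − 27.6| = 37.8 mL/min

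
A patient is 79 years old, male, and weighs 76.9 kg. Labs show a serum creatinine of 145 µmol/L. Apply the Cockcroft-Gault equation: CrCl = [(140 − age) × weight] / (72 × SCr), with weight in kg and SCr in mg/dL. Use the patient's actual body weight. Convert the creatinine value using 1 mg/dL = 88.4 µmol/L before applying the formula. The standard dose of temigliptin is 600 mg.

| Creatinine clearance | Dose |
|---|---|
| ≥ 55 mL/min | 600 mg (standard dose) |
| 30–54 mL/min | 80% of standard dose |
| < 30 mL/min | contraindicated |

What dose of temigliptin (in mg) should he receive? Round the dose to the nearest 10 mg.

480 mg

SCr = 145 / 88.4 = 1.64 mg/dL
CrCl = (140 − 79) × 76.9 / (72 × 1.64) = 4690.9 / 118.08 ≈ 39.7 mL/min
CrCl ≈ 40 mL/min → bracket 30–54 mL/min.
80% of 600 mg = 480 mg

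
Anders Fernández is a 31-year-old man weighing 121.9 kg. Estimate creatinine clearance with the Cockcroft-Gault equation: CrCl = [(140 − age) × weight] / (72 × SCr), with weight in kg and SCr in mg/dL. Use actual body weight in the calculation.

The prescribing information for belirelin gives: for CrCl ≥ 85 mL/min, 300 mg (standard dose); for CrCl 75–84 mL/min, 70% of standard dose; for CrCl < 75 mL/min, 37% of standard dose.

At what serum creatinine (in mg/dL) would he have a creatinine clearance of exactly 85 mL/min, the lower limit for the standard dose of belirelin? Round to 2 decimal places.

2.17 mg/dL

Standard dose requires CrCl ≥ 85 mL/min.
Set (140 − 31) × 121.9 / (72 × SCr) = 85
SCr = (140 − 31) × 121.9 / (72 × 85) = 2.171 mg/dL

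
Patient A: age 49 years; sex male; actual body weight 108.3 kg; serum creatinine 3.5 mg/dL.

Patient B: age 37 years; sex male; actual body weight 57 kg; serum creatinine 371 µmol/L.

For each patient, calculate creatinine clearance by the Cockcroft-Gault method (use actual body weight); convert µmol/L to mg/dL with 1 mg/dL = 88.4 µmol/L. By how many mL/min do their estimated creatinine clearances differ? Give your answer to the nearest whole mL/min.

20 mL/min

Patient A: CrCl = (140 − 49) × 108.3 / (72 × 3.5) = 9855.3 / 252.00 ≈ 39.1 mL/min
Patient B: SCr = 371 / 88.4 = 4.197 mg/dL
Patient B: CrCl = (140 − 37) × 57 / (72 × 4.197) = 5871.0 / 302.18 ≈ 19.4 mL/min
|39.1 − 19.4| = 19.7 mL/min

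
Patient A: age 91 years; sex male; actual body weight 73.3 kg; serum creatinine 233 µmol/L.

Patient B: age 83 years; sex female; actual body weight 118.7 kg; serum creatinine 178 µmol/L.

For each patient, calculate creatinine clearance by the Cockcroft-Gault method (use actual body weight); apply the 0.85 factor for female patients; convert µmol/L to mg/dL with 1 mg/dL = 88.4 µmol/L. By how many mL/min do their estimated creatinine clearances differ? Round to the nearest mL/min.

21 mL/min

Patient A: SCr = 233 / 88.4 = 2.636 mg/dL
Patient A: CrCl = (140 − 91) × 73.3 / (72 × 2.636) = 3591.7 / 189.79 ≈ 18.9 mL/min
Patient B: SCr = 178 / 88.4 = 2.014 mg/dL
Patient B: CrCl = (140 − 83) × 118.7 / (72 × 2.014) × 0.85 = 6765.9 / 145.01 × 0.85 ≈ 39.7 mL/min
|18.9 − 39.7| = 20.8 mL/min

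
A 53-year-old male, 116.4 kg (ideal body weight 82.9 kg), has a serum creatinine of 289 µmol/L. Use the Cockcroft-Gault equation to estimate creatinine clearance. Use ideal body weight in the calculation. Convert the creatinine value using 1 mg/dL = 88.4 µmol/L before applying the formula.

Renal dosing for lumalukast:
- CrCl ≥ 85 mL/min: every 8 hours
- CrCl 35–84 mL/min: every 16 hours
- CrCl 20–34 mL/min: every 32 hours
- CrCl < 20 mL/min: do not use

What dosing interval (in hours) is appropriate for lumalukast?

every 32 hours

SCr = 289 / 88.4 = 3.269 mg/dL
CrCl = (140 − 53) × 82.9 / (72 × 3.269) = 7212.3 / 235.37 ≈ 30.6 mL/min
CrCl ≈ 31 mL/min → bracket 20–34 mL/min → every 32 hours.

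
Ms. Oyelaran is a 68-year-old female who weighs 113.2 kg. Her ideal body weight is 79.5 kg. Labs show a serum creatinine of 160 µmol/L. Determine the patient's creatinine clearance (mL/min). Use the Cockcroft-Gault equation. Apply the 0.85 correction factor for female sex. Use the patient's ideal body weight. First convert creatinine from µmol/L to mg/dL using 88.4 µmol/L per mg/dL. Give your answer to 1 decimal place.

SCr = 160 / 88.4 = 1.81 mg/dL
CrCl = (140 − 68) × 79.5 / (72 × 1.81) × 0.85 = 5724.0 / 130.32 × 0.85 ≈ 37.3 mL/min

37.3 mL/min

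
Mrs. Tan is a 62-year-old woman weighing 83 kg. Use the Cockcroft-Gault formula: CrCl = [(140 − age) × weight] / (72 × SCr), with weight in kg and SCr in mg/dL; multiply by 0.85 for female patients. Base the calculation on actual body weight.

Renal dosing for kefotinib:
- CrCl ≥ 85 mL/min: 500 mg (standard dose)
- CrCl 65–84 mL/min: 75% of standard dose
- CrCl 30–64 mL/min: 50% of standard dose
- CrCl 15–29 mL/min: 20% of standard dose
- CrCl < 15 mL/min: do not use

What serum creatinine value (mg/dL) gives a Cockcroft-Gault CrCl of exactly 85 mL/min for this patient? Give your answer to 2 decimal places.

0.90 mg/dL

Standard dose requires CrCl ≥ 85 mL/min.
Set (140 − 62) × 83 × 0.85 / (72 × SCr) = 85
SCr = (140 − 62) × 83 × 0.85 / (72 × 85) = 0.899 mg/dL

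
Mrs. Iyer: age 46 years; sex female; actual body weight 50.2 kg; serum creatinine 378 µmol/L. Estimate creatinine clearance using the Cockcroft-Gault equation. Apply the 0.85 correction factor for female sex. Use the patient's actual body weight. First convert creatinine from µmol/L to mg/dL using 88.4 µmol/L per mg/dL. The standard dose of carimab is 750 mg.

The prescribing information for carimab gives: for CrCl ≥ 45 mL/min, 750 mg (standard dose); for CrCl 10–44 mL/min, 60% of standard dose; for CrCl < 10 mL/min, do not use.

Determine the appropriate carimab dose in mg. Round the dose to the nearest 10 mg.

SCr = 378 / 88.4 = 4.276 mg/dL
CrCl = (140 − 46) × 50.2 / (72 × 4.276) × 0.85 = 4718.8 / 307.87 × 0.85 ≈ 13.0 mL/min
CrCl ≈ 13 mL/min → bracket 10–44 mL/min.
60% of 750 mg = 450 mg

450 mg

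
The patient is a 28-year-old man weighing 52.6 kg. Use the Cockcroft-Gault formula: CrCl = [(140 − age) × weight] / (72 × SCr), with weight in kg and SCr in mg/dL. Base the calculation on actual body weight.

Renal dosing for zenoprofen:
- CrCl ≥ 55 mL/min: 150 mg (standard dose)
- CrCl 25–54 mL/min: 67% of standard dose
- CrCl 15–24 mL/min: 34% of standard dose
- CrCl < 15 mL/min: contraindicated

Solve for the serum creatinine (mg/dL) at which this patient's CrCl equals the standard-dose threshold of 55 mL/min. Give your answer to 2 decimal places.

Standard dose requires CrCl ≥ 55 mL/min.
Set (140 − 28) × 52.6 / (72 × SCr) = 55
SCr = (140 − 28) × 52.6 / (72 × 55) = 1.488 mg/dL

1.49 mg/dL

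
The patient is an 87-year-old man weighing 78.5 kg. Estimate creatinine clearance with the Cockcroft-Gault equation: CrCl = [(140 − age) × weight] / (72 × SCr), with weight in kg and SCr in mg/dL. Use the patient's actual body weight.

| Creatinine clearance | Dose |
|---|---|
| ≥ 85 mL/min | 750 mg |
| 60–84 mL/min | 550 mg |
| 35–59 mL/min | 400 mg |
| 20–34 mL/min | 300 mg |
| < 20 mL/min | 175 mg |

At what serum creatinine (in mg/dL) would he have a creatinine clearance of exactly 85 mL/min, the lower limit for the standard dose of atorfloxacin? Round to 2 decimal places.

0.68 mg/dL

Standard dose requires CrCl ≥ 85 mL/min.
Set (140 − 87) × 78.5 / (72 × SCr) = 85
SCr = (140 − 87) × 78.5 / (72 × 85) = 0.680 mg/dL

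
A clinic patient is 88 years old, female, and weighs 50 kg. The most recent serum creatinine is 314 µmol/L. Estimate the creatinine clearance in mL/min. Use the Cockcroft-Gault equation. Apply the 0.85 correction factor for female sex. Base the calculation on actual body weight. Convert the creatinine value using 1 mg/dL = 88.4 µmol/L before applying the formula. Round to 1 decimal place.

8.6 mL/min

SCr = 314 / 88.4 = 3.552 mg/dL
CrCl = (140 − 88) × 50 / (72 × 3.552) × 0.85 = 2600.0 / 255.74 × 0.85 ≈ 8.6 mL/min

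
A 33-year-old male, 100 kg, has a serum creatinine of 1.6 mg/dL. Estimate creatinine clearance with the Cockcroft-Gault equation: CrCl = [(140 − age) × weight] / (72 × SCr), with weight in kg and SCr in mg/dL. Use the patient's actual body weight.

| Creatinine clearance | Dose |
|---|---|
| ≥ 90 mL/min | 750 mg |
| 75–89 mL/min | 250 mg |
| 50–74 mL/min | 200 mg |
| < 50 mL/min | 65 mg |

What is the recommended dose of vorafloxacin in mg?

750 mg

CrCl = (140 − 33) × 100 / (72 × 1.6) = 10700.0 / 115.20 ≈ 92.9 mL/min
CrCl ≈ 93 mL/min → bracket ≥ 90 mL/min.
Dose for this bracket: 750 mg.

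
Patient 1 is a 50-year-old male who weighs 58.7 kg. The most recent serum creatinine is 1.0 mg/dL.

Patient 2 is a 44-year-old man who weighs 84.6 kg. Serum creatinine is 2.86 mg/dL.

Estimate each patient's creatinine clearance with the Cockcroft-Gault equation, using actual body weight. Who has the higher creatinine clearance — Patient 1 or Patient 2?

Patient 1

Patient 1: CrCl = (140 − 50) × 58.7 / (72 × 1) = 5283.0 / 72.00 ≈ 73.4 mL/min
Patient 2: CrCl = (140 − 44) × 84.6 / (72 × 2.86) = 8121.6 / 205.92 ≈ 39.4 mL/min
73.4 vs 39.4 mL/min → Patient 1 is higher.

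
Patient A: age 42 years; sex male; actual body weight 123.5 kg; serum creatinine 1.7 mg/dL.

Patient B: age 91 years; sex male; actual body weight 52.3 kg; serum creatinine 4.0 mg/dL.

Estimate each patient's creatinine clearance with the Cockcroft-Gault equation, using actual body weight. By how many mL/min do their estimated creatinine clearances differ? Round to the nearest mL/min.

Patient A: CrCl = (140 − 42) × 123.5 / (72 × 1.7) = 12103.0 / 122.40 ≈ 98.9 mL/min
Patient B: CrCl = (140 − 91) × 52.3 / (72 × 4) = 2562.7 / 288.00 ≈ 8.9 mL/min
|98.9 − 8.9| = 90.0 mL/min

90 mL/min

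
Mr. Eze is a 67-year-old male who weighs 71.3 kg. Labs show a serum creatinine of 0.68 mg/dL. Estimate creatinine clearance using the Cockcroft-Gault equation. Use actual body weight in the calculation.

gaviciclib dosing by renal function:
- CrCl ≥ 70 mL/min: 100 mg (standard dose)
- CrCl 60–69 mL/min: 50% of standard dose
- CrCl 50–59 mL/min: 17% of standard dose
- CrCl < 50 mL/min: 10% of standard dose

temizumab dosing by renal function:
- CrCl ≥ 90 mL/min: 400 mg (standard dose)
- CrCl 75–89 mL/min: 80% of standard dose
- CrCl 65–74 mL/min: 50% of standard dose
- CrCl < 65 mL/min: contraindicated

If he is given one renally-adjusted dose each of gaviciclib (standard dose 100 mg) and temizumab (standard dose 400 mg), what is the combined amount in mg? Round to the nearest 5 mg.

500 mg

CrCl = (140 − 67) × 71.3 / (72 × 0.68) = 5204.9 / 48.96 ≈ 106.3 mL/min
CrCl ≈ 106 mL/min.
gaviciclib: ≥ 70 mL/min → 100% of 100 mg = 100 mg.
temizumab: ≥ 90 mL/min → 100% of 400 mg = 400 mg.
Total = 100 + 400 = 500 mg.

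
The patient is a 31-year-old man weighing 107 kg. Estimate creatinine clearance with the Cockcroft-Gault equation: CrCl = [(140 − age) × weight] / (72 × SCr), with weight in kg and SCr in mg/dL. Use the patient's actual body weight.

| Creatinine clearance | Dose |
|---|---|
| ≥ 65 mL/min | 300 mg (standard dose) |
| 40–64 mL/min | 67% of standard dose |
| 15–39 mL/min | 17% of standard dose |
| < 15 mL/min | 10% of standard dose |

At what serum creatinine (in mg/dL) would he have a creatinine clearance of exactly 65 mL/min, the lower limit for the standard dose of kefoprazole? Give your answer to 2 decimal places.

Standard dose requires CrCl ≥ 65 mL/min.
Set (140 − 31) × 107 / (72 × SCr) = 65
SCr = (140 − 31) × 107 / (72 × 65) = 2.492 mg/dL

2.49 mg/dL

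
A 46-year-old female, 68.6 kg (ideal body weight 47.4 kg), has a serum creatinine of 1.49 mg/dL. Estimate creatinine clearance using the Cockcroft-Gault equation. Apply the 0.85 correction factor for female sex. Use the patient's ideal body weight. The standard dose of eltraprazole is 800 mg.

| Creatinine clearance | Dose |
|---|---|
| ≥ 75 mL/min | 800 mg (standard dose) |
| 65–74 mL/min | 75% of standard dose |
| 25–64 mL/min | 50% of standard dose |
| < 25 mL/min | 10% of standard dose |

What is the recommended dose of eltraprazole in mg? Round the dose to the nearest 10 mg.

CrCl = (140 − 46) × 47.4 / (72 × 1.49) × 0.85 = 4455.6 / 107.28 × 0.85 ≈ 35.3 mL/min
CrCl ≈ 35 mL/min → bracket 25–64 mL/min.
50% of 800 mg = 400 mg

400 mg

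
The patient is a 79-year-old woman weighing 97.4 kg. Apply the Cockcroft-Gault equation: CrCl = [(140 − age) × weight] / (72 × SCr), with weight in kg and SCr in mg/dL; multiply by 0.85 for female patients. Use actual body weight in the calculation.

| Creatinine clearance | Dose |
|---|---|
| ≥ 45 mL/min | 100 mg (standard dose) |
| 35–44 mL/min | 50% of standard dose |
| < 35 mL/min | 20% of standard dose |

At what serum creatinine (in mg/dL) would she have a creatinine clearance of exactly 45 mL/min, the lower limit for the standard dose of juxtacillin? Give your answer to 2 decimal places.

Standard dose requires CrCl ≥ 45 mL/min.
Set (140 − 79) × 97.4 × 0.85 / (72 × SCr) = 45
SCr = (140 − 79) × 97.4 × 0.85 / (72 × 45) = 1.559 mg/dL

1.56 mg/dL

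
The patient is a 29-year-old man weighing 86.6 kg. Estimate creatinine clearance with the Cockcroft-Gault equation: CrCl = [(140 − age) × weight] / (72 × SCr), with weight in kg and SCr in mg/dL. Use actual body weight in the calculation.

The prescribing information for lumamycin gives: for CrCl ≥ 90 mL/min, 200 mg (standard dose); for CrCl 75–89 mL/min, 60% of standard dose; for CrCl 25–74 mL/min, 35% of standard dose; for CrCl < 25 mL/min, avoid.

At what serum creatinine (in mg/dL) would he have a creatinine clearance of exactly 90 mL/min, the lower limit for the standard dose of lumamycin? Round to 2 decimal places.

1.48 mg/dL

Standard dose requires CrCl ≥ 90 mL/min.
Set (140 − 29) × 86.6 / (72 × SCr) = 90
SCr = (140 − 29) × 86.6 / (72 × 90) = 1.483 mg/dL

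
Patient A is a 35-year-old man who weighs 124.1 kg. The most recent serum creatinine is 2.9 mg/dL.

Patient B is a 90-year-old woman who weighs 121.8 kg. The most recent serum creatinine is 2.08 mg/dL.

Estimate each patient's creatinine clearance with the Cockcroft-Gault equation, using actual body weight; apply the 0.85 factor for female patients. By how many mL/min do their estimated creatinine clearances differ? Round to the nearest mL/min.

28 mL/min

Patient A: CrCl = (140 − 35) × 124.1 / (72 × 2.9) = 13030.5 / 208.80 ≈ 62.4 mL/min
Patient B: CrCl = (140 − 90) × 121.8 / (72 × 2.08) × 0.85 = 6090.0 / 149.76 × 0.85 ≈ 34.6 mL/min
|62.4 − 34.6| = 27.8 mL/min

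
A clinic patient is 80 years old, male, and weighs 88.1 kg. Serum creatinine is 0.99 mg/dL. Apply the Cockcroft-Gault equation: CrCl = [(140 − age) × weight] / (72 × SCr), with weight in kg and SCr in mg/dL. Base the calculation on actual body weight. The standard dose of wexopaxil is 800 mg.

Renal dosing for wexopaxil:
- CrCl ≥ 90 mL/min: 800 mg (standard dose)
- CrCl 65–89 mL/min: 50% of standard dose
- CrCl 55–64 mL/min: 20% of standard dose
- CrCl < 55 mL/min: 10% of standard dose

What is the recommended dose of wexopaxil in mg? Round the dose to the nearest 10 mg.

CrCl = (140 − 80) × 88.1 / (72 × 0.99) = 5286.0 / 71.28 ≈ 74.2 mL/min
CrCl ≈ 74 mL/min → bracket 65–89 mL/min.
50% of 800 mg = 400 mg

400 mg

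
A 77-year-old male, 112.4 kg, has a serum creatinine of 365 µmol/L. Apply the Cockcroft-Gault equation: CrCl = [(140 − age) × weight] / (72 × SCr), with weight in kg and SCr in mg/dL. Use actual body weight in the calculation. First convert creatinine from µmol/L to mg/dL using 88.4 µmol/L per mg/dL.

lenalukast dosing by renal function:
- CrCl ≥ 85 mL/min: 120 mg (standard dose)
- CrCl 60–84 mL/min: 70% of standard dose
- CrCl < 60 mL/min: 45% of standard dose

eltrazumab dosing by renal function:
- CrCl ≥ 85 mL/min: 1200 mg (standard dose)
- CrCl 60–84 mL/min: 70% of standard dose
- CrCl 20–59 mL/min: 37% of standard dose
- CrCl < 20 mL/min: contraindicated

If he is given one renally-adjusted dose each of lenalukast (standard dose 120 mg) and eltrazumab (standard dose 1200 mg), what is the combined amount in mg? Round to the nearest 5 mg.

SCr = 365 / 88.4 = 4.129 mg/dL
CrCl = (140 − 77) × 112.4 / (72 × 4.129) = 7081.2 / 297.29 ≈ 23.8 mL/min
CrCl ≈ 24 mL/min.
lenalukast: < 60 mL/min → 45% of 120 mg = 54 mg.
eltrazumab: 20–59 mL/min → 37% of 1200 mg = 444 mg.
Total = 54 + 444 = 498 mg.

500 mg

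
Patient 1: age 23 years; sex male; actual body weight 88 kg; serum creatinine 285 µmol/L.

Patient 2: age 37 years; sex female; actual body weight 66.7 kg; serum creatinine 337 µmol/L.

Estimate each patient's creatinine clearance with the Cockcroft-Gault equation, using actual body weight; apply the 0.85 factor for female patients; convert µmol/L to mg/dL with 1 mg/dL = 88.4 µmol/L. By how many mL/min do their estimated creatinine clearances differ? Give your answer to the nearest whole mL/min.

Patient 1: SCr = 285 / 88.4 = 3.224 mg/dL
Patient 1: CrCl = (140 − 23) × 88 / (72 × 3.224) = 10296.0 / 232.13 ≈ 44.4 mL/min
Patient 2: SCr = 337 / 88.4 = 3.812 mg/dL
Patient 2: CrCl = (140 − 37) × 66.7 / (72 × 3.812) × 0.85 = 6870.1 / 274.46 × 0.85 ≈ 21.3 mL/min
|44.4 − 21.3| = 23.1 mL/min

23 mL/min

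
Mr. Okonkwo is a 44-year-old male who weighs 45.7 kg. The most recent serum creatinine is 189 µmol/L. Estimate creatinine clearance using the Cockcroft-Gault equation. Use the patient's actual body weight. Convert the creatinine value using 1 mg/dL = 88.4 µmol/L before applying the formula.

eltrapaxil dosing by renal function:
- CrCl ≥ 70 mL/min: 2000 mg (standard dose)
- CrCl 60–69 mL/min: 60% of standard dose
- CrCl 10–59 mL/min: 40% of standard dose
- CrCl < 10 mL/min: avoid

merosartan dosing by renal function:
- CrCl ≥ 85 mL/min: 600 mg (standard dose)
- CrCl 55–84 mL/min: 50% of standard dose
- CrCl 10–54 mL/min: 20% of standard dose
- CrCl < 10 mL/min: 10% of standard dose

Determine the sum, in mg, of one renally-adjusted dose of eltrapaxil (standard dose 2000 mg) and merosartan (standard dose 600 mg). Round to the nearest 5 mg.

SCr = 189 / 88.4 = 2.138 mg/dL
CrCl = (140 − 44) × 45.7 / (72 × 2.138) = 4387.2 / 153.94 ≈ 28.5 mL/min
CrCl ≈ 29 mL/min.
eltrapaxil: 10–59 mL/min → 40% of 2000 mg = 800 mg.
merosartan: 10–54 mL/min → 20% of 600 mg = 120 mg.
Total = 800 + 120 = 920 mg.

920 mg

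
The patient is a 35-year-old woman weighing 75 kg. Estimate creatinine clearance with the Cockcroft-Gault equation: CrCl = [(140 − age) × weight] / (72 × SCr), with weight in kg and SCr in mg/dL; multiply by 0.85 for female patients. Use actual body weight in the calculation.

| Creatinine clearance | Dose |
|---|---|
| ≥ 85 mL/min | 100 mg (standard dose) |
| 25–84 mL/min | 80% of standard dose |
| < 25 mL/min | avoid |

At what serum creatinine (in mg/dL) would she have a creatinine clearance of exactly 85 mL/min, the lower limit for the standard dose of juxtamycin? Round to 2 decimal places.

Standard dose requires CrCl ≥ 85 mL/min.
Set (140 − 35) × 75 × 0.85 / (72 × SCr) = 85
SCr = (140 − 35) × 75 × 0.85 / (72 × 85) = 1.094 mg/dL

1.09 mg/dL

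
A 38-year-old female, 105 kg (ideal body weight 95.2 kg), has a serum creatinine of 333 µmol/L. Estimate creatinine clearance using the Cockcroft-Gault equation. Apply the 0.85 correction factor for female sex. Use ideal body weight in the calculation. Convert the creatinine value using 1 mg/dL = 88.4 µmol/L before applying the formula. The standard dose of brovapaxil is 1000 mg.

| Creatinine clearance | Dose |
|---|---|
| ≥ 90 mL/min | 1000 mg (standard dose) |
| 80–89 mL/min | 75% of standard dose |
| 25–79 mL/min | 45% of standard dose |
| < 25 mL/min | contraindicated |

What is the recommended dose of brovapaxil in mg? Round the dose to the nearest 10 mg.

450 mg

SCr = 333 / 88.4 = 3.767 mg/dL
CrCl = (140 − 38) × 95.2 / (72 × 3.767) × 0.85 = 9710.4 / 271.22 × 0.85 ≈ 30.4 mL/min
CrCl ≈ 30 mL/min → bracket 25–79 mL/min.
45% of 1000 mg = 450 mg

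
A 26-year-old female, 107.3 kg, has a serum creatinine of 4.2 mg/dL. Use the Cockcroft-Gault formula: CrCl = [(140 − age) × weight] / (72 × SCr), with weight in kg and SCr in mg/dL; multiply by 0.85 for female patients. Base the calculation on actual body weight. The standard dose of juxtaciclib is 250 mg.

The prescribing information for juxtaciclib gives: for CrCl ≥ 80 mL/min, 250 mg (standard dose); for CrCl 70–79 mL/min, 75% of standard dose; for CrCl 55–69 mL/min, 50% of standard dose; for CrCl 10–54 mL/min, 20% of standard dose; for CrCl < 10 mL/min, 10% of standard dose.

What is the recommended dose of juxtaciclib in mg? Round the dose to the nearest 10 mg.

50 mg

CrCl = (140 − 26) × 107.3 / (72 × 4.2) × 0.85 = 12232.2 / 302.40 × 0.85 ≈ 34.4 mL/min
CrCl ≈ 34 mL/min → bracket 10–54 mL/min.
20% of 250 mg = 50 mg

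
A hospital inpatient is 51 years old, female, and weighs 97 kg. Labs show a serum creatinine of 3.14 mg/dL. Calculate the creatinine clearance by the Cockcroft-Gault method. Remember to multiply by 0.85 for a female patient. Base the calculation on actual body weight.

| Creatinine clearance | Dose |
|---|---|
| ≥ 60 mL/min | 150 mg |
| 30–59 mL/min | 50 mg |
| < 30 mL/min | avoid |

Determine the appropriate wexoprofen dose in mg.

50 mg

CrCl = (140 − 51) × 97 / (72 × 3.14) × 0.85 = 8633.0 / 226.08 × 0.85 ≈ 32.5 mL/min
CrCl ≈ 32 mL/min → bracket 30–59 mL/min.
Dose for this bracket: 50 mg.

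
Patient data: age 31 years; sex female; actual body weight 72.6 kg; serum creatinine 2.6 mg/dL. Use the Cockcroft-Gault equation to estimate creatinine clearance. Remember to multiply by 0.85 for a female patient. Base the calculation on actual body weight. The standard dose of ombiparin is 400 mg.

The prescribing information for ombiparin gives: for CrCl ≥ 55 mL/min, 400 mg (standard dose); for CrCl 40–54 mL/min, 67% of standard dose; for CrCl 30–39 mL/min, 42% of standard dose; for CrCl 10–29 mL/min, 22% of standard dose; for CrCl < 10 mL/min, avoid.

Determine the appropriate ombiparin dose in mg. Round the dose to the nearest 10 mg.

170 mg

CrCl = (140 − 31) × 72.6 / (72 × 2.6) × 0.85 = 7913.4 / 187.20 × 0.85 ≈ 35.9 mL/min
CrCl ≈ 36 mL/min → bracket 30–39 mL/min.
42% of 400 mg = 168 mg → 170 mg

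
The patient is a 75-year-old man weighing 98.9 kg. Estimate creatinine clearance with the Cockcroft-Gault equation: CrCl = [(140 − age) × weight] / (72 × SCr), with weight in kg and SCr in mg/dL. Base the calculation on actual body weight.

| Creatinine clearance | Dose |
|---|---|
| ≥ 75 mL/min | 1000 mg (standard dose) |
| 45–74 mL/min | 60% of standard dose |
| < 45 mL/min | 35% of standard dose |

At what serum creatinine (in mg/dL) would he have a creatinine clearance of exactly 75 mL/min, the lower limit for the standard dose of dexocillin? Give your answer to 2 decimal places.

Standard dose requires CrCl ≥ 75 mL/min.
Set (140 − 75) × 98.9 / (72 × SCr) = 75
SCr = (140 − 75) × 98.9 / (72 × 75) = 1.190 mg/dL

1.19 mg/dL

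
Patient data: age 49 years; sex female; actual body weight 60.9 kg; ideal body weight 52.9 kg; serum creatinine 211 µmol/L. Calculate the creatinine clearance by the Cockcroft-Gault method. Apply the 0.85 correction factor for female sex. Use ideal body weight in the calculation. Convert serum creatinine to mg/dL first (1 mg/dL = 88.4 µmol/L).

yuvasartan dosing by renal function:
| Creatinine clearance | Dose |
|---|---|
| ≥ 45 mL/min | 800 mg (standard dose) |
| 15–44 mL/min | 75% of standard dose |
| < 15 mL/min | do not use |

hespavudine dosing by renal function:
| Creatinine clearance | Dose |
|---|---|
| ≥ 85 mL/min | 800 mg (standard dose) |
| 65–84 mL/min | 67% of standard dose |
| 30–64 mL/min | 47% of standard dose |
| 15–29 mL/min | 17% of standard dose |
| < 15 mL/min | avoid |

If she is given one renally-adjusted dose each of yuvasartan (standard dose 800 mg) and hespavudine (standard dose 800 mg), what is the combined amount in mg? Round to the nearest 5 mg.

SCr = 211 / 88.4 = 2.387 mg/dL
CrCl = (140 − 49) × 52.9 / (72 × 2.387) × 0.85 = 4813.9 / 171.86 × 0.85 ≈ 23.8 mL/min
CrCl ≈ 24 mL/min.
yuvasartan: 15–44 mL/min → 75% of 800 mg = 600 mg.
hespavudine: 15–29 mL/min → 17% of 800 mg = 136 mg.
Total = 600 + 136 = 736 mg.

735 mg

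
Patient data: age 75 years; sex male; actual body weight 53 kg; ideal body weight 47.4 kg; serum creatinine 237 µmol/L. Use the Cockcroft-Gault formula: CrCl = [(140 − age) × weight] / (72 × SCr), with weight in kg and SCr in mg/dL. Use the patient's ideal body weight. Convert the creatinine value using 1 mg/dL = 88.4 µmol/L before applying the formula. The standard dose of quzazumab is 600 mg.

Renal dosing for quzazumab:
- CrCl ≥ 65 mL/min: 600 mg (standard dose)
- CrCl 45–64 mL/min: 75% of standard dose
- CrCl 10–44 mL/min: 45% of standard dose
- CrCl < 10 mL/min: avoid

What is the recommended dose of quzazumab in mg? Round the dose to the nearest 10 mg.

SCr = 237 / 88.4 = 2.681 mg/dL
CrCl = (140 − 75) × 47.4 / (72 × 2.681) = 3081.0 / 193.03 ≈ 16.0 mL/min
CrCl ≈ 16 mL/min → bracket 10–44 mL/min.
45% of 600 mg = 270 mg

270 mg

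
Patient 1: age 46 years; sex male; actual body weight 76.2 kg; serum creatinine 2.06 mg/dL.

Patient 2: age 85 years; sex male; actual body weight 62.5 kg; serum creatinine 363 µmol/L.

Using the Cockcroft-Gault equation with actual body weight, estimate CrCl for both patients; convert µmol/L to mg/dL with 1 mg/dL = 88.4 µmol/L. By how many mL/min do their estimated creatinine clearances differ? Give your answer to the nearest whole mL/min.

37 mL/min

Patient 1: CrCl = (140 − 46) × 76.2 / (72 × 2.06) = 7162.8 / 148.32 ≈ 48.3 mL/min
Patient 2: SCr = 363 / 88.4 = 4.106 mg/dL
Patient 2: CrCl = (140 − 85) × 62.5 / (72 × 4.106) = 3437.5 / 295.63 ≈ 11.6 mL/min
|48.3 − 11.6| = 36.7 mL/min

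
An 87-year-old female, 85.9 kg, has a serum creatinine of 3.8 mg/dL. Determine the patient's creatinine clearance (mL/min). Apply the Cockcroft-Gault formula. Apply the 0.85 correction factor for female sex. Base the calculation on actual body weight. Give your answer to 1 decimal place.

14.1 mL/min

CrCl = (140 − 87) × 85.9 / (72 × 3.8) × 0.85 = 4552.7 / 273.60 × 0.85 ≈ 14.1 mL/min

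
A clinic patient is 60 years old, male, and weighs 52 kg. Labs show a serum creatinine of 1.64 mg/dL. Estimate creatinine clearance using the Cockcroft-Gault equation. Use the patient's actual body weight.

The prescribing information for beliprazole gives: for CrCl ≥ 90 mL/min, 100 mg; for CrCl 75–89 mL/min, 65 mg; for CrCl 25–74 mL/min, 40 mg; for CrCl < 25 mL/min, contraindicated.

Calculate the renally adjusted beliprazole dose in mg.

CrCl = (140 − 60) × 52 / (72 × 1.64) = 4160.0 / 118.08 ≈ 35.2 mL/min
CrCl ≈ 35 mL/min → bracket 25–74 mL/min.
Dose for this bracket: 40 mg.

40 mg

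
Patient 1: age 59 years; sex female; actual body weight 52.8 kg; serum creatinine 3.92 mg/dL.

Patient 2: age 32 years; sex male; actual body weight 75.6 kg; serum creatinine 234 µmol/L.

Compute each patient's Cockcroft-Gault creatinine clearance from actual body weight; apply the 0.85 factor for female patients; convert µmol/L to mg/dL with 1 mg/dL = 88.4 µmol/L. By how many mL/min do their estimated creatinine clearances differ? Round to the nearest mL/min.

Patient 1: CrCl = (140 − 59) × 52.8 / (72 × 3.92) × 0.85 = 4276.8 / 282.24 × 0.85 ≈ 12.9 mL/min
Patient 2: SCr = 234 / 88.4 = 2.647 mg/dL
Patient 2: CrCl = (140 − 32) × 75.6 / (72 × 2.647) = 8164.8 / 190.58 ≈ 42.8 mL/min
|12.9 − 42.8| = 29.9 mL/min

30 mL/min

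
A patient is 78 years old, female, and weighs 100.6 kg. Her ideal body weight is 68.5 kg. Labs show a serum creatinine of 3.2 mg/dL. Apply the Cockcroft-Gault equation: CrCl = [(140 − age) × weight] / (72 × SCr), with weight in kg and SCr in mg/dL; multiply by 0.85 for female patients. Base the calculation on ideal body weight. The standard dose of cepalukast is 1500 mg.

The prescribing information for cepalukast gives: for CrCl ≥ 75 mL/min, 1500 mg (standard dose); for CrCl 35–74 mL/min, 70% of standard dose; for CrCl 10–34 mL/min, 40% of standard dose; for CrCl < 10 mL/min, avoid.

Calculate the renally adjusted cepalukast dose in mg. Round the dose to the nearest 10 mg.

CrCl = (140 − 78) × 68.5 / (72 × 3.2) × 0.85 = 4247.0 / 230.40 × 0.85 ≈ 15.7 mL/min
CrCl ≈ 16 mL/min → bracket 10–34 mL/min.
40% of 1500 mg = 600 mg

600 mg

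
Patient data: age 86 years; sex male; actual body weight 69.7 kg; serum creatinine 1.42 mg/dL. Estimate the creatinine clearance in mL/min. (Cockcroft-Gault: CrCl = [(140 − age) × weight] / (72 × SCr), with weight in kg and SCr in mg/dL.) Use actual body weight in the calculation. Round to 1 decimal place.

36.8 mL/min

CrCl = (140 − 86) × 69.7 / (72 × 1.42) = 3763.8 / 102.24 ≈ 36.8 mL/min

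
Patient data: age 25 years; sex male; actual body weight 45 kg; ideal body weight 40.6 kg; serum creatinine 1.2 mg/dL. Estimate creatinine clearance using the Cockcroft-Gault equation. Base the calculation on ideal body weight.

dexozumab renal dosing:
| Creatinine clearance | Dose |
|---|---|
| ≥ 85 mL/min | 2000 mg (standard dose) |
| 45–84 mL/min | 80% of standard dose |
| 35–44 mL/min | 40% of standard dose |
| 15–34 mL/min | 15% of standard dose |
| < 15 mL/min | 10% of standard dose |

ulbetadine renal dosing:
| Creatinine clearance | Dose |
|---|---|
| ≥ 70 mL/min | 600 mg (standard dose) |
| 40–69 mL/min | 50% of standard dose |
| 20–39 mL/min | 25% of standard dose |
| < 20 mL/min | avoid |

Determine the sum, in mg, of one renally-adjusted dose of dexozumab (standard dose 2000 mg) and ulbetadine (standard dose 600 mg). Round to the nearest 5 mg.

CrCl = (140 − 25) × 40.6 / (72 × 1.2) = 4669.0 / 86.40 ≈ 54.0 mL/min
CrCl ≈ 54 mL/min.
dexozumab: 45–84 mL/min → 80% of 2000 mg = 1600 mg.
ulbetadine: 40–69 mL/min → 50% of 600 mg = 300 mg.
Total = 1600 + 300 = 1900 mg.

1900 mg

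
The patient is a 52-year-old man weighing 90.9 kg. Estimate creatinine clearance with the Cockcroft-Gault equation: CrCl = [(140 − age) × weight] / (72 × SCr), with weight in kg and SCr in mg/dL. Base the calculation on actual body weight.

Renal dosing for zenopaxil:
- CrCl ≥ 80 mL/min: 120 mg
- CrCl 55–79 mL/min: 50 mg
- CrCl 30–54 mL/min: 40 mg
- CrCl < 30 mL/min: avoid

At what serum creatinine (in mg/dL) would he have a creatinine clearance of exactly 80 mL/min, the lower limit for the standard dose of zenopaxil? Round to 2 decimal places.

1.39 mg/dL

Standard dose requires CrCl ≥ 80 mL/min.
Set (140 − 52) × 90.9 / (72 × SCr) = 80
SCr = (140 − 52) × 90.9 / (72 × 80) = 1.389 mg/dL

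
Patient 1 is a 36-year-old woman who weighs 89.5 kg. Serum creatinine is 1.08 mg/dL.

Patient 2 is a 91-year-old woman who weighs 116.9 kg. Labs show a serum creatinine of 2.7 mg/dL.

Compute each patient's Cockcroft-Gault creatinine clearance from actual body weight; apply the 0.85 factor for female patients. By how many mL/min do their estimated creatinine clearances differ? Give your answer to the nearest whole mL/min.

Patient 1: CrCl = (140 − 36) × 89.5 / (72 × 1.08) × 0.85 = 9308.0 / 77.76 × 0.85 ≈ 101.7 mL/min
Patient 2: CrCl = (140 − 91) × 116.9 / (72 × 2.7) × 0.85 = 5728.1 / 194.40 × 0.85 ≈ 25.0 mL/min
|101.7 − 25.0| = 76.7 mL/min

77 mL/min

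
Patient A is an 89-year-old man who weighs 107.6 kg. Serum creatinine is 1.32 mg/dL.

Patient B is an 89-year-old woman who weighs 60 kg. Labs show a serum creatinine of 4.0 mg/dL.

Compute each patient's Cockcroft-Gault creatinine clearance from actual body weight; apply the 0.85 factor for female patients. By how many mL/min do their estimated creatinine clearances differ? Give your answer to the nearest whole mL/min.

49 mL/min

Patient A: CrCl = (140 − 89) × 107.6 / (72 × 1.32) = 5487.6 / 95.04 ≈ 57.7 mL/min
Patient B: CrCl = (140 − 89) × 60 / (72 × 4) × 0.85 = 3060.0 / 288.00 × 0.85 ≈ 9.0 mL/min
|57.7 − 9.0| = 48.7 mL/min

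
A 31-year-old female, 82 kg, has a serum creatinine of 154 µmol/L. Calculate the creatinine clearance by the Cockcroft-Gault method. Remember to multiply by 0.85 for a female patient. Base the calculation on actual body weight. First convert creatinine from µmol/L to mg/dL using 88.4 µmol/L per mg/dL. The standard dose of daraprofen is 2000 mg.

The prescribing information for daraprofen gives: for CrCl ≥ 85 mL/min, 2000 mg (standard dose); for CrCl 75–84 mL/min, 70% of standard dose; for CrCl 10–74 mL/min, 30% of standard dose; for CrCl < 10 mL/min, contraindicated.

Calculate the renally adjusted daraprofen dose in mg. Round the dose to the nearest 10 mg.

600 mg

SCr = 154 / 88.4 = 1.742 mg/dL
CrCl = (140 − 31) × 82 / (72 × 1.742) × 0.85 = 8938.0 / 125.42 × 0.85 ≈ 60.6 mL/min
CrCl ≈ 61 mL/min → bracket 10–74 mL/min.
30% of 2000 mg = 600 mg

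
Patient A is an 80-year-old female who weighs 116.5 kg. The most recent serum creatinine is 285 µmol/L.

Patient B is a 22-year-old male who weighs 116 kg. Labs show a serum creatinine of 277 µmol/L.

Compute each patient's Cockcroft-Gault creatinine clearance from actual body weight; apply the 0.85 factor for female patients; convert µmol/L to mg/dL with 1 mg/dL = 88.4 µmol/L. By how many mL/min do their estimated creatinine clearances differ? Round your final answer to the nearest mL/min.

35 mL/min

Patient A: SCr = 285 / 88.4 = 3.224 mg/dL
Patient A: CrCl = (140 − 80) × 116.5 / (72 × 3.224) × 0.85 = 6990.0 / 232.13 × 0.85 ≈ 25.6 mL/min
Patient B: SCr = 277 / 88.4 = 3.133 mg/dL
Patient B: CrCl = (140 − 22) × 116 / (72 × 3.133) = 13688.0 / 225.58 ≈ 60.7 mL/min
|25.6 − 60.7| = 35.1 mL/min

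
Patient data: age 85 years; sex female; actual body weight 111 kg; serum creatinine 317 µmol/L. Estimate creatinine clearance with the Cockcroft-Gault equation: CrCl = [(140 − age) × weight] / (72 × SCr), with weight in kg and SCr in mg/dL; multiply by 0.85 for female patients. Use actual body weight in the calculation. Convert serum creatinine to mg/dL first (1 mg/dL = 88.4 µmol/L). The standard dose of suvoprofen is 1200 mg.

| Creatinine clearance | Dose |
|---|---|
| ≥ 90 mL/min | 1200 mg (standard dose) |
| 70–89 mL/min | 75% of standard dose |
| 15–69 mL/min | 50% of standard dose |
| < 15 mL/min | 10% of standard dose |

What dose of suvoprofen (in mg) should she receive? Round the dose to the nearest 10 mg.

600 mg

SCr = 317 / 88.4 = 3.586 mg/dL
CrCl = (140 − 85) × 111 / (72 × 3.586) × 0.85 = 6105.0 / 258.19 × 0.85 ≈ 20.1 mL/min
CrCl ≈ 20 mL/min → bracket 15–69 mL/min.
50% of 1200 mg = 600 mg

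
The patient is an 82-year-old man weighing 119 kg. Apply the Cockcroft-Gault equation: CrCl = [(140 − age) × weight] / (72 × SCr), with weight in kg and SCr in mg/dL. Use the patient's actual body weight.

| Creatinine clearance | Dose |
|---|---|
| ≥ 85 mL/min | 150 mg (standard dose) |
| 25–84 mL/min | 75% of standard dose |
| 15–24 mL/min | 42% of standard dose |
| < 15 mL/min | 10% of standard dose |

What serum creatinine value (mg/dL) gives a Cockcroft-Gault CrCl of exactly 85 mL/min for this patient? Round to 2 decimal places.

Standard dose requires CrCl ≥ 85 mL/min.
Set (140 − 82) × 119 / (72 × SCr) = 85
SCr = (140 − 82) × 119 / (72 × 85) = 1.128 mg/dL

1.13 mg/dL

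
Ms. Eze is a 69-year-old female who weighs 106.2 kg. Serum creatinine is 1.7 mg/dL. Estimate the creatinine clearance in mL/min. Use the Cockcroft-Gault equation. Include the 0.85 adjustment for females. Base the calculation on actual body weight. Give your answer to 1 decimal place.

CrCl = (140 − 69) × 106.2 / (72 × 1.7) × 0.85 = 7540.2 / 122.40 × 0.85 ≈ 52.4 mL/min

52.4 mL/min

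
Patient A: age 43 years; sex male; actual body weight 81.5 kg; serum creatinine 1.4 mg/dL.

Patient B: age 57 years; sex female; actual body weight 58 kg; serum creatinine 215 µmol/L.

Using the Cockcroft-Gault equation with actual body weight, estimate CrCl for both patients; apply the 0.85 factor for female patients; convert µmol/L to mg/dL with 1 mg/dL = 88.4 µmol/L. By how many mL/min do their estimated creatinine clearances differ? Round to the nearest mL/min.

Patient A: CrCl = (140 − 43) × 81.5 / (72 × 1.4) = 7905.5 / 100.80 ≈ 78.4 mL/min
Patient B: SCr = 215 / 88.4 = 2.432 mg/dL
Patient B: CrCl = (140 − 57) × 58 / (72 × 2.432) × 0.85 = 4814.0 / 175.10 × 0.85 ≈ 23.4 mL/min
|78.4 − 23.4| = 55.0 mL/min

55 mL/min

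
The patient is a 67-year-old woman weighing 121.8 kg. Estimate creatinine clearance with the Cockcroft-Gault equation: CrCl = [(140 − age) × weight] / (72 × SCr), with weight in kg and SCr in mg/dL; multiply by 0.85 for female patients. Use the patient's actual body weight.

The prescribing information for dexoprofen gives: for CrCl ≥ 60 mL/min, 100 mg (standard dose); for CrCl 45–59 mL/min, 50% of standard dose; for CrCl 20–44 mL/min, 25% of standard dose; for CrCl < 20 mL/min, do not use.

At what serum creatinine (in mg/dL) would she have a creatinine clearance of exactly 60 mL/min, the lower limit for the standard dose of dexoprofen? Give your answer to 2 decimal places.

1.75 mg/dL

Standard dose requires CrCl ≥ 60 mL/min.
Set (140 − 67) × 121.8 × 0.85 / (72 × SCr) = 60
SCr = (140 − 67) × 121.8 × 0.85 / (72 × 60) = 1.749 mg/dL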